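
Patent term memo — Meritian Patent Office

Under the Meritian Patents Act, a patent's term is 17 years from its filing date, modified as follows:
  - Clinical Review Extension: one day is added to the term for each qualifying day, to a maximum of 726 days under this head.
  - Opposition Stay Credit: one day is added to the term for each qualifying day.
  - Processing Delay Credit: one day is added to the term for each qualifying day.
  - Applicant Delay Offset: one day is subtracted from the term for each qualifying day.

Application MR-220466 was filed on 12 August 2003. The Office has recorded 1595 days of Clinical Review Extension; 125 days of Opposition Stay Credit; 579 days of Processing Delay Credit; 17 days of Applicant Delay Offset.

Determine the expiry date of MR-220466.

2024-06-25

Base term: filing date + 17 years → 12 August 2020.
Clinical Review Extension: 1595 days claimed exceeds the 726-day cap, so +726 days → 8 August 2022.
Opposition Stay Credit: +125 days → 11 December 2022.
Processing Delay Credit: +579 days → 12 July 2024.
Applicant Delay Offset: −17 days → 25 June 2024.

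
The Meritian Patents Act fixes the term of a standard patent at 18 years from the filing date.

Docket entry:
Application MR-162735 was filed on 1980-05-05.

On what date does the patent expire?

Filing date + 18 years → 5 May 1998.

1998-05-05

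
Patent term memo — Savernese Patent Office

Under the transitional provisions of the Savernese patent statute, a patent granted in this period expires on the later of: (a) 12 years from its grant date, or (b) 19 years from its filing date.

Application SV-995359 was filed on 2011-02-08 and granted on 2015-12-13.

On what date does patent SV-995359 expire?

(a) grant + 12 years → 13 December 2027.
(b) filing + 19 years → 8 February 2030.
Later of the two: 8 February 2030.

February 8, 2030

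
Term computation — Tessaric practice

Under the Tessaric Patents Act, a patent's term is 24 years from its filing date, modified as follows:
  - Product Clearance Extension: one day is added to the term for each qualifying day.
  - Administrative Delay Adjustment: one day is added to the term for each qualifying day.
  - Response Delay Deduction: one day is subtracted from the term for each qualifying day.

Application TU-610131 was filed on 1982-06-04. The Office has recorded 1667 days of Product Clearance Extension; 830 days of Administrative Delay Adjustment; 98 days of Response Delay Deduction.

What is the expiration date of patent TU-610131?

Base term: filing date + 24 years → 4 June 2006.
Product Clearance Extension: +1667 days → 27 December 2010.
Administrative Delay Adjustment: +830 days → 5 April 2013.
Response Delay Deduction: −98 days → 28 December 2012.

December 28, 2012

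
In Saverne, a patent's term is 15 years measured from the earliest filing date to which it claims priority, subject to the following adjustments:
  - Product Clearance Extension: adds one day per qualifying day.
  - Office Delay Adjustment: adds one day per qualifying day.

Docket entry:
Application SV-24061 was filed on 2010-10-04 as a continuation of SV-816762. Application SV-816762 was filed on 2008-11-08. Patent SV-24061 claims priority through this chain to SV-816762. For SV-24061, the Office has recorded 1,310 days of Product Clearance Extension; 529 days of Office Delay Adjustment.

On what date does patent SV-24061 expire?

2028-11-20

Earliest priority filing: 8 November 2008.
Base term: 8 November 2008 + 15 years → 8 November 2023.
Product Clearance Extension: +1310 days → 10 June 2027.
Office Delay Adjustment: +529 days → 20 November 2028.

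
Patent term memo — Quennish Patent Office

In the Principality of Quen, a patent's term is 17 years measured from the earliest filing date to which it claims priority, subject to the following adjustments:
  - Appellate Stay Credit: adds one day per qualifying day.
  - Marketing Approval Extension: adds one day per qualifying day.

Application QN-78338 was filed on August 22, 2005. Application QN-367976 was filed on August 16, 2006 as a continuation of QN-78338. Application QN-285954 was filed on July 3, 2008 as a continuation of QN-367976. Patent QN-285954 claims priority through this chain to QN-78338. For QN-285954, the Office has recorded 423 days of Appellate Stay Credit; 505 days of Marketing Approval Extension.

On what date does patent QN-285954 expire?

2025-03-07

Earliest priority filing: 22 August 2005.
Base term: 22 August 2005 + 17 years → 22 August 2022.
Appellate Stay Credit: +423 days → 19 October 2023.
Marketing Approval Extension: +505 days → 7 March 2025.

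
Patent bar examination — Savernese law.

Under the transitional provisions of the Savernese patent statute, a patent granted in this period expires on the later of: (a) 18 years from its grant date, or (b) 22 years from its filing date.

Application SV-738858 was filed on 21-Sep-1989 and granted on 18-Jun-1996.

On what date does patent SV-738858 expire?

(a) grant + 18 years → 18 June 2014.
(b) filing + 22 years → 21 September 2011.
Later of the two: 18 June 2014.

2014-06-18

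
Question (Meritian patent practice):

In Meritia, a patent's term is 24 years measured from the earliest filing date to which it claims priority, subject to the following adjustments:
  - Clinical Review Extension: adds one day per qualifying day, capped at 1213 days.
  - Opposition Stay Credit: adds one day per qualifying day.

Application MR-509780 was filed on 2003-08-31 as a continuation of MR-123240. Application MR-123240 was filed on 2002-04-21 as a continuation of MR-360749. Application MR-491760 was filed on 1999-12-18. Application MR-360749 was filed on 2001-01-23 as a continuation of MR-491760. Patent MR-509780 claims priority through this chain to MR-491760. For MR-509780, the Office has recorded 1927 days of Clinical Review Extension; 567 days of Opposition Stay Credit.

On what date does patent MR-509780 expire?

2028-11-01

Earliest priority filing: 18 December 1999.
Base term: 18 December 1999 + 24 years → 18 December 2023.
Clinical Review Extension: 1927 days claimed exceeds the 1213-day cap, so +1213 days → 14 April 2027.
Opposition Stay Credit: +567 days → 1 November 2028.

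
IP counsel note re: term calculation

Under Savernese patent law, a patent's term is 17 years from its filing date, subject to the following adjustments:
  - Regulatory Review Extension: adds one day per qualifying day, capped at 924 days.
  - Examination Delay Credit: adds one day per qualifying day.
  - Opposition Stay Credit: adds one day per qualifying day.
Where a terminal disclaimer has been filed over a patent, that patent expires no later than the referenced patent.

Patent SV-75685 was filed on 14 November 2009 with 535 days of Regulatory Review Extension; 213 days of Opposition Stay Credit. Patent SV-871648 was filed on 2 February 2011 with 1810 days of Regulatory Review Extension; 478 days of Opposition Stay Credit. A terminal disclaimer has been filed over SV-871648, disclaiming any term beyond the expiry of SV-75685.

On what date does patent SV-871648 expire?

Natural term of SV-871648:
  Base: filing + 17 years → 2 February 2028.
  Regulatory Review Extension: 1810 days claimed exceeds the 924-day cap, so +924 days → 14 August 2030.
  Opposition Stay Credit: +478 days → 5 December 2031.
Expiry of referenced patent SV-75685:
  Base: filing + 17 years → 14 November 2026.
  Regulatory Review Extension: 535 days (within the 924-day cap) → +535 days → 2 May 2028.
  Opposition Stay Credit: +213 days → 1 December 2028.
Terminal disclaimer: SV-871648 expires on the earlier of 5 December 2031 and 1 December 2028.

2028-12-01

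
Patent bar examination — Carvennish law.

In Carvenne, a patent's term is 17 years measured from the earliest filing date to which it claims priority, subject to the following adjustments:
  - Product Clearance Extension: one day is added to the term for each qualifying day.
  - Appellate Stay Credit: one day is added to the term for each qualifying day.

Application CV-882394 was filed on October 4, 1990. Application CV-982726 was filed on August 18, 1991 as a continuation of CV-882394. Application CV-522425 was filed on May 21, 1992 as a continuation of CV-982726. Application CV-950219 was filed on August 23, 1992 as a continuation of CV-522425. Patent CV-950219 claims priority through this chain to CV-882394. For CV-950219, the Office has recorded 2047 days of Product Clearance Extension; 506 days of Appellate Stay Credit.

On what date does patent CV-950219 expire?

Earliest priority filing: 4 October 1990.
Base term: 4 October 1990 + 17 years → 4 October 2007.
Product Clearance Extension: +2047 days → 12 May 2013.
Appellate Stay Credit: +506 days → 30 September 2014.

September 30, 2014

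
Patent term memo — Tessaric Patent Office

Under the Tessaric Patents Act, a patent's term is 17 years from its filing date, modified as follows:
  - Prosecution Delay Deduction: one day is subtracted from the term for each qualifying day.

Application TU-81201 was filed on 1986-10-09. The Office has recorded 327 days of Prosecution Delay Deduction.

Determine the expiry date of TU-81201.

Base term: filing date + 17 years → 9 October 2003.
Prosecution Delay Deduction: −327 days → 16 November 2002.

2002-11-16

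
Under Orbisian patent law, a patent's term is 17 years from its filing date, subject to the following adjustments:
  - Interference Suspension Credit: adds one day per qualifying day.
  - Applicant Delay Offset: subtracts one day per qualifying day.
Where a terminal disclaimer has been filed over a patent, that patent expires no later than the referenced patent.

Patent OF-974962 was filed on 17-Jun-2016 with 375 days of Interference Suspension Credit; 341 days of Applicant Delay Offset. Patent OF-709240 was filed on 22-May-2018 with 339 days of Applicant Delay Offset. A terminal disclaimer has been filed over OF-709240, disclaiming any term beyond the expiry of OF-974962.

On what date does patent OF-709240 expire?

Natural term of OF-709240:
  Base: filing + 17 years → 22 May 2035.
  Applicant Delay Offset: −339 days → 17 June 2034.
Expiry of referenced patent OF-974962:
  Base: filing + 17 years → 17 June 2033.
  Interference Suspension Credit: +375 days → 27 June 2034.
  Applicant Delay Offset: −341 days → 21 July 2033.
Terminal disclaimer: OF-709240 expires on the earlier of 17 June 2034 and 21 July 2033.

2033-07-21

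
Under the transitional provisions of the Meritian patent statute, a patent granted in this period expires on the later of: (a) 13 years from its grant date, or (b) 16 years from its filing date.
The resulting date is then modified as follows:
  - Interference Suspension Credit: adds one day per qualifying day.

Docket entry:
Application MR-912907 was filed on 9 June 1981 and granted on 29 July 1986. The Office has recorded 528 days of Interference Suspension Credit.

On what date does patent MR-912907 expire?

(a) grant + 13 years → 29 July 1999.
(b) filing + 16 years → 9 June 1997.
Later of the two: 29 July 1999.
Interference Suspension Credit: +528 days → 7 January 2001.

January 7, 2001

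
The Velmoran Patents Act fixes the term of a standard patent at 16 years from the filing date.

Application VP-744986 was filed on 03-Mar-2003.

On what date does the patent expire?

2019-03-03

Filing date + 16 years → 3 March 2019.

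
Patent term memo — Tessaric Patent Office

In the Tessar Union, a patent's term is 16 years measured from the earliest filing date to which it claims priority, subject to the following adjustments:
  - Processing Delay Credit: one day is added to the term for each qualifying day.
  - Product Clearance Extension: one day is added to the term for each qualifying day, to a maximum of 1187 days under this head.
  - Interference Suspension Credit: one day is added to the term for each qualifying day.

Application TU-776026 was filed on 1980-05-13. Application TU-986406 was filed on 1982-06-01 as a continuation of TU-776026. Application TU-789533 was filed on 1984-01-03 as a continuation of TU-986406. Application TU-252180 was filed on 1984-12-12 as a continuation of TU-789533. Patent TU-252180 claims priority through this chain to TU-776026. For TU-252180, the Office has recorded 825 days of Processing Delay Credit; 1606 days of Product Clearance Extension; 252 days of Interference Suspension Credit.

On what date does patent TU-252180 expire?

July 25, 2002

Earliest priority filing: 13 May 1980.
Base term: 13 May 1980 + 16 years → 13 May 1996.
Processing Delay Credit: +825 days → 16 August 1998.
Product Clearance Extension: 1606 days claimed exceeds the 1187-day cap, so +1187 days → 15 November 2001.
Interference Suspension Credit: +252 days → 25 July 2002.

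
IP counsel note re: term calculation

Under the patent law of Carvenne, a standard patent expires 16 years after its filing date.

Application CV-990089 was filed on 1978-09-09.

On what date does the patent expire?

1994-09-09

Filing date + 16 years → 9 September 1994.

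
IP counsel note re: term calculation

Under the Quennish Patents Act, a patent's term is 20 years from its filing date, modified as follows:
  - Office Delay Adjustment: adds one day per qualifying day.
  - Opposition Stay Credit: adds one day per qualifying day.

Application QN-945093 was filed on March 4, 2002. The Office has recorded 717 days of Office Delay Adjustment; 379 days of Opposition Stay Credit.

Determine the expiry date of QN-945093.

March 4, 2025

Base term: filing date + 20 years → 4 March 2022.
Office Delay Adjustment: +717 days → 19 February 2024.
Opposition Stay Credit: +379 days → 4 March 2025.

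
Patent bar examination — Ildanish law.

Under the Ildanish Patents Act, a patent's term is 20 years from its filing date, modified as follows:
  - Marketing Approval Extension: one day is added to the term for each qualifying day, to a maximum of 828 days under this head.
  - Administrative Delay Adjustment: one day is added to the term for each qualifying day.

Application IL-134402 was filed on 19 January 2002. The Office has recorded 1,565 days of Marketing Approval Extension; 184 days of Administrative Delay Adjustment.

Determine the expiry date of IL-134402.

Base term: filing date + 20 years → 19 January 2022.
Marketing Approval Extension: 1565 days claimed exceeds the 828-day cap, so +828 days → 26 April 2024.
Administrative Delay Adjustment: +184 days → 27 October 2024.

2024-10-27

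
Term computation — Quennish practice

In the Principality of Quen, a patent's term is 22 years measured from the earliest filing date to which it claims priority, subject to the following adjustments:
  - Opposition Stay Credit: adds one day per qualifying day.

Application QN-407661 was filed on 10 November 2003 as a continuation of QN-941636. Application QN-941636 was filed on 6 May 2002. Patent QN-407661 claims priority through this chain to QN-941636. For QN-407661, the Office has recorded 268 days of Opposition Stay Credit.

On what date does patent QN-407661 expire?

Earliest priority filing: 6 May 2002.
Base term: 6 May 2002 + 22 years → 6 May 2024.
Opposition Stay Credit: +268 days → 29 January 2025.

January 29, 2025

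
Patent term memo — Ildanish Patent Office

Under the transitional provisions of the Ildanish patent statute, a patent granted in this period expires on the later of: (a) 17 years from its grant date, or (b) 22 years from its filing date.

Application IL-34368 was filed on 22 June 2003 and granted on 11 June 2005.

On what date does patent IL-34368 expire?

2025-06-22

(a) grant + 17 years → 11 June 2022.
(b) filing + 22 years → 22 June 2025.
Later of the two: 22 June 2025.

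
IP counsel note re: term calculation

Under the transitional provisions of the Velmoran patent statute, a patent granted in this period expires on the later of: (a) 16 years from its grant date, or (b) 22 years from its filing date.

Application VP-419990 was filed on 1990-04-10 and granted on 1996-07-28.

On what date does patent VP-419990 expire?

2012-07-28

(a) grant + 16 years → 28 July 2012.
(b) filing + 22 years → 10 April 2012.
Later of the two: 28 July 2012.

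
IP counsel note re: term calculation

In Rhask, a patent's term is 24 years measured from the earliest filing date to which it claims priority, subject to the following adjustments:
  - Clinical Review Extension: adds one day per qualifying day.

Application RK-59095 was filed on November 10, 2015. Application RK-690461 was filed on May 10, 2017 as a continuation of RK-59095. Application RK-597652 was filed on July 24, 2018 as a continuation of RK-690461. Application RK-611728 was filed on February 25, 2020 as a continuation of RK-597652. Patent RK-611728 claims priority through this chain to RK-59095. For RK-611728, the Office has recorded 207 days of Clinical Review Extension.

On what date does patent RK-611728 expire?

2040-06-04

Earliest priority filing: 10 November 2015.
Base term: 10 November 2015 + 24 years → 10 November 2039.
Clinical Review Extension: +207 days → 4 June 2040.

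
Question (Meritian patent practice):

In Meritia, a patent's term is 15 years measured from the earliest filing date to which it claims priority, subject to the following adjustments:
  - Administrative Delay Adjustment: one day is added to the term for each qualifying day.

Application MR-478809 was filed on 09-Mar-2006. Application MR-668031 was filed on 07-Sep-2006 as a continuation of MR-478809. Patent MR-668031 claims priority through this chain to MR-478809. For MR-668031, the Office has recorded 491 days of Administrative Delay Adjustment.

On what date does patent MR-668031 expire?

Earliest priority filing: 9 March 2006.
Base term: 9 March 2006 + 15 years → 9 March 2021.
Administrative Delay Adjustment: +491 days → 13 July 2022.

2022-07-13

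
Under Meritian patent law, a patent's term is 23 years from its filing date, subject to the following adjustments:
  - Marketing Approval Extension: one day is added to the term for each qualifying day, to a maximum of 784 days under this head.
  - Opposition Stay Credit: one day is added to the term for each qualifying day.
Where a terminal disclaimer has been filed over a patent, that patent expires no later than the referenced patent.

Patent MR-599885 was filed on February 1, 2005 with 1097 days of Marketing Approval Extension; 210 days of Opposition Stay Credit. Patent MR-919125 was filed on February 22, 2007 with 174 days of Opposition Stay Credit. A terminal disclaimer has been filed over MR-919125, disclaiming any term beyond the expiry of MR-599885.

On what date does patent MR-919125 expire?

August 15, 2030

Natural term of MR-919125:
  Base: filing + 23 years → 22 February 2030.
  Opposition Stay Credit: +174 days → 15 August 2030.
Expiry of referenced patent MR-599885:
  Base: filing + 23 years → 1 February 2028.
  Marketing Approval Extension: 1097 days claimed exceeds the 784-day cap, so +784 days → 26 March 2030.
  Opposition Stay Credit: +210 days → 22 October 2030.
Terminal disclaimer: MR-919125 expires on the earlier of 15 August 2030 and 22 October 2030.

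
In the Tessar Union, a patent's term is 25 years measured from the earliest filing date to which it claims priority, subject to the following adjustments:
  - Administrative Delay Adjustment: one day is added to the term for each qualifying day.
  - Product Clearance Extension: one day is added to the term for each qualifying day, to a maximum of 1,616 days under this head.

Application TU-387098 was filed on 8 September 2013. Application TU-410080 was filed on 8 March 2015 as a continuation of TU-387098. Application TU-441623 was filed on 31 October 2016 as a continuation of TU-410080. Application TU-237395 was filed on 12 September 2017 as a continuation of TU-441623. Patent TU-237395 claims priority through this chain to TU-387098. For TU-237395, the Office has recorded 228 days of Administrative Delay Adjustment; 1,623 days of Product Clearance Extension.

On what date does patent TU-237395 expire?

2043-09-26

Earliest priority filing: 8 September 2013.
Base term: 8 September 2013 + 25 years → 8 September 2038.
Administrative Delay Adjustment: +228 days → 24 April 2039.
Product Clearance Extension: 1623 days claimed exceeds the 1616-day cap, so +1616 days → 26 September 2043.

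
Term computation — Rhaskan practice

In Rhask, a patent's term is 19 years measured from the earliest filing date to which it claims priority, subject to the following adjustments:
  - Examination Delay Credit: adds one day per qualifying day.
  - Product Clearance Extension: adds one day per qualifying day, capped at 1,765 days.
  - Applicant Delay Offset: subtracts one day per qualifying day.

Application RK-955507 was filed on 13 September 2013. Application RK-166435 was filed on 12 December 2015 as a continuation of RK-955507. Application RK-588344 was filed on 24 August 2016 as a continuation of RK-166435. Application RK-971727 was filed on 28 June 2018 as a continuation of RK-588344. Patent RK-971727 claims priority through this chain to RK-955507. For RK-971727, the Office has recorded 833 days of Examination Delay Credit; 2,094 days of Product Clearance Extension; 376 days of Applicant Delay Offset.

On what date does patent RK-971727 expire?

2038-10-14

Earliest priority filing: 13 September 2013.
Base term: 13 September 2013 + 19 years → 13 September 2032.
Examination Delay Credit: +833 days → 25 December 2034.
Product Clearance Extension: 2094 days claimed exceeds the 1765-day cap, so +1765 days → 25 October 2039.
Applicant Delay Offset: −376 days → 14 October 2038.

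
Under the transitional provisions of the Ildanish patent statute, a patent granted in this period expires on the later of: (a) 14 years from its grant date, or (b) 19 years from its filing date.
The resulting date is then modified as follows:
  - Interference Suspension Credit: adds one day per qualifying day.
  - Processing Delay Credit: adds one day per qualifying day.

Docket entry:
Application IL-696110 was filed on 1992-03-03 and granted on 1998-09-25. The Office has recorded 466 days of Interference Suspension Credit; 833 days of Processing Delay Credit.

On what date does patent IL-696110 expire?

2016-04-16

(a) grant + 14 years → 25 September 2012.
(b) filing + 19 years → 3 March 2011.
Later of the two: 25 September 2012.
Interference Suspension Credit: +466 days → 4 January 2014.
Processing Delay Credit: +833 days → 16 April 2016.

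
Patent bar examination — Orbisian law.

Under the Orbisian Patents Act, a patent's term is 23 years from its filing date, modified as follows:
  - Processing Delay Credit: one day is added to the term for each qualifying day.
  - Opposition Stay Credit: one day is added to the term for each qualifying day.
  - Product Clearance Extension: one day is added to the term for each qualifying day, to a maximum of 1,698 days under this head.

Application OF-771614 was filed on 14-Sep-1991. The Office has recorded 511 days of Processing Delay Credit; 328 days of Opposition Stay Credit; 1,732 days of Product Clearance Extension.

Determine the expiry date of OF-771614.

August 25, 2021

Base term: filing date + 23 years → 14 September 2014.
Processing Delay Credit: +511 days → 7 February 2016.
Opposition Stay Credit: +328 days → 31 December 2016.
Product Clearance Extension: 1732 days claimed exceeds the 1698-day cap, so +1698 days → 25 August 2021.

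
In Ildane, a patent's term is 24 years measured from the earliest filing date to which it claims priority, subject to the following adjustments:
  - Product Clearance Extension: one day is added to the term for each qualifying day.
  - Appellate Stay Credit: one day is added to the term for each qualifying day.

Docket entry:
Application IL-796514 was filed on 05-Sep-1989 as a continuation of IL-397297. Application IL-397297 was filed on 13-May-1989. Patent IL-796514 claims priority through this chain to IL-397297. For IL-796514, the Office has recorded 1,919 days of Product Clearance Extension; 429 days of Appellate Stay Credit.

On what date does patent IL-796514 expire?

2019-10-17

Earliest priority filing: 13 May 1989.
Base term: 13 May 1989 + 24 years → 13 May 2013.
Product Clearance Extension: +1919 days → 14 August 2018.
Appellate Stay Credit: +429 days → 17 October 2019.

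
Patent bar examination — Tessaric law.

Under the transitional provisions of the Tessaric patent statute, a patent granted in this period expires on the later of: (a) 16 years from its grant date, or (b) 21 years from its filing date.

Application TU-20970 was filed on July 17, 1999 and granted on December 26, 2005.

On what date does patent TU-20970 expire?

(a) grant + 16 years → 26 December 2021.
(b) filing + 21 years → 17 July 2020.
Later of the two: 26 December 2021.

December 26, 2021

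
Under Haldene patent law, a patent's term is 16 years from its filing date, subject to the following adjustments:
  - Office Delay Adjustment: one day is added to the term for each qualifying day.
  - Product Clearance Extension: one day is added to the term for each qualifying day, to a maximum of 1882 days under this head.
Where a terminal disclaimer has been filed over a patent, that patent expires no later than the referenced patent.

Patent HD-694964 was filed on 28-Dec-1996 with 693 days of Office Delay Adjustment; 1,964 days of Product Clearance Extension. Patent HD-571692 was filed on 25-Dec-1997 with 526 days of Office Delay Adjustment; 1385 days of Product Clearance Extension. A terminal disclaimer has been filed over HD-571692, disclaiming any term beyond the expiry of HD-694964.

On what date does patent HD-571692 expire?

2019-03-20

Natural term of HD-571692:
  Base: filing + 16 years → 25 December 2013.
  Office Delay Adjustment: +526 days → 4 June 2015.
  Product Clearance Extension: 1385 days (within the 1882-day cap) → +1385 days → 20 March 2019.
Expiry of referenced patent HD-694964:
  Base: filing + 16 years → 28 December 2012.
  Office Delay Adjustment: +693 days → 21 November 2014.
  Product Clearance Extension: 1964 days claimed exceeds the 1882-day cap, so +1882 days → 16 January 2020.
Terminal disclaimer: HD-571692 expires on the earlier of 20 March 2019 and 16 January 2020.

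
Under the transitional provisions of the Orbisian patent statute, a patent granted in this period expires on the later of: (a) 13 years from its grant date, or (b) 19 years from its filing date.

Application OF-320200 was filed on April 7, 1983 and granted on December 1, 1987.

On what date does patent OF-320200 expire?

April 7, 2002

(a) grant + 13 years → 1 December 2000.
(b) filing + 19 years → 7 April 2002.
Later of the two: 7 April 2002.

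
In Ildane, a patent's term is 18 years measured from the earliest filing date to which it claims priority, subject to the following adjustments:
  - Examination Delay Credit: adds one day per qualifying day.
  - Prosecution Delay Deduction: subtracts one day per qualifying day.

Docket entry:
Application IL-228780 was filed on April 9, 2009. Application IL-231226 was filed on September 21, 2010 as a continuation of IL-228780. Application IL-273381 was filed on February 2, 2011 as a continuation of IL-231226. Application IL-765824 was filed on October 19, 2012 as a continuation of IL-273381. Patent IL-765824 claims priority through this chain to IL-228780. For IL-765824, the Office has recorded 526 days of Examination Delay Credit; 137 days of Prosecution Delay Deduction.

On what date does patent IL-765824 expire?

Earliest priority filing: 9 April 2009.
Base term: 9 April 2009 + 18 years → 9 April 2027.
Examination Delay Credit: +526 days → 16 September 2028.
Prosecution Delay Deduction: −137 days → 2 May 2028.

2028-05-02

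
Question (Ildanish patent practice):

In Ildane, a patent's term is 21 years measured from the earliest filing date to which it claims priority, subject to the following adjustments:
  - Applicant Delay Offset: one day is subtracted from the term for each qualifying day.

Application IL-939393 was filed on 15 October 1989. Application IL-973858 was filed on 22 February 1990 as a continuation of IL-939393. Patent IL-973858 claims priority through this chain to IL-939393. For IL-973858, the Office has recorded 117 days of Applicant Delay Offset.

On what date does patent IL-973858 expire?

2010-06-20

Earliest priority filing: 15 October 1989.
Base term: 15 October 1989 + 21 years → 15 October 2010.
Applicant Delay Offset: −117 days → 20 June 2010.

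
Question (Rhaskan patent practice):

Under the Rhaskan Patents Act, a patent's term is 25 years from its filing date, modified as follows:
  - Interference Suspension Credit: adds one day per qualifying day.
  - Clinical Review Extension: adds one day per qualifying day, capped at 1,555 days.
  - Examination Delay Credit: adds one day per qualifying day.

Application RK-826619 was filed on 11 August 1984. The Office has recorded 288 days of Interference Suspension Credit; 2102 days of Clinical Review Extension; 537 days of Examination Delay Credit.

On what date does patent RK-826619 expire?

Base term: filing date + 25 years → 11 August 2009.
Interference Suspension Credit: +288 days → 26 May 2010.
Clinical Review Extension: 2102 days claimed exceeds the 1555-day cap, so +1555 days → 28 August 2014.
Examination Delay Credit: +537 days → 16 February 2016.

February 16, 2016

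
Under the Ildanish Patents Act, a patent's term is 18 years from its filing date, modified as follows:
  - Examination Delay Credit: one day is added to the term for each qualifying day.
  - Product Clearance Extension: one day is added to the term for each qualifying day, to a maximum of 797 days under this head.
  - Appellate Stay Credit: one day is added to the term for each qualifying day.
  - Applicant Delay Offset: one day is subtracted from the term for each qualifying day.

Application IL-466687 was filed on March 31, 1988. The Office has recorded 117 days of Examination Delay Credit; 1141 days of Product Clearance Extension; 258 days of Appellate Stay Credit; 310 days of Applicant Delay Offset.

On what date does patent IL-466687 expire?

Base term: filing date + 18 years → 31 March 2006.
Examination Delay Credit: +117 days → 26 July 2006.
Product Clearance Extension: 1141 days claimed exceeds the 797-day cap, so +797 days → 30 September 2008.
Appellate Stay Credit: +258 days → 15 June 2009.
Applicant Delay Offset: −310 days → 9 August 2008.

2008-08-09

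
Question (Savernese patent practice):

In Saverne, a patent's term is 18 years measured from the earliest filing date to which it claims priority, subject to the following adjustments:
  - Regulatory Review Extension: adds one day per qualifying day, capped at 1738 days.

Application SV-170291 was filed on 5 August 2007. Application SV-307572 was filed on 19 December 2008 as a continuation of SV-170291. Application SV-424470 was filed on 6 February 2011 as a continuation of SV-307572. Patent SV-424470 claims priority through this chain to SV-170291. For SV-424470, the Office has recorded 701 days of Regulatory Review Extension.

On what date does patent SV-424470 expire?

Earliest priority filing: 5 August 2007.
Base term: 5 August 2007 + 18 years → 5 August 2025.
Regulatory Review Extension: 701 days (within the 1738-day cap) → +701 days → 7 July 2027.

2027-07-07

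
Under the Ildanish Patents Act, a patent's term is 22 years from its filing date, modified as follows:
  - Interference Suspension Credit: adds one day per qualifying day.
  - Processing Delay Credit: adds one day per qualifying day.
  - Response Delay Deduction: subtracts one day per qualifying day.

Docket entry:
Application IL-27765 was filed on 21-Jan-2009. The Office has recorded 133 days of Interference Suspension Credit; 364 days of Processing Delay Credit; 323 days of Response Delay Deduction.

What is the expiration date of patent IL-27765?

Base term: filing date + 22 years → 21 January 2031.
Interference Suspension Credit: +133 days → 3 June 2031.
Processing Delay Credit: +364 days → 1 June 2032.
Response Delay Deduction: −323 days → 14 July 2031.

2031-07-14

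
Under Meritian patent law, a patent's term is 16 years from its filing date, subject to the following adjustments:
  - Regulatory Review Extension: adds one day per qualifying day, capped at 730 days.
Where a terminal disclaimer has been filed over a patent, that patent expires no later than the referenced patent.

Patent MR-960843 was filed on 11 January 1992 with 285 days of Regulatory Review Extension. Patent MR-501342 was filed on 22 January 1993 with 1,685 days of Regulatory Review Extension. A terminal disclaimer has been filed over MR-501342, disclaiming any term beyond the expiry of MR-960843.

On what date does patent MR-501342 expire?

Natural term of MR-501342:
  Base: filing + 16 years → 22 January 2009.
  Regulatory Review Extension: 1685 days claimed exceeds the 730-day cap, so +730 days → 22 January 2011.
Expiry of referenced patent MR-960843:
  Base: filing + 16 years → 11 January 2008.
  Regulatory Review Extension: 285 days (within the 730-day cap) → +285 days → 22 October 2008.
Terminal disclaimer: MR-501342 expires on the earlier of 22 January 2011 and 22 October 2008.

October 22, 2008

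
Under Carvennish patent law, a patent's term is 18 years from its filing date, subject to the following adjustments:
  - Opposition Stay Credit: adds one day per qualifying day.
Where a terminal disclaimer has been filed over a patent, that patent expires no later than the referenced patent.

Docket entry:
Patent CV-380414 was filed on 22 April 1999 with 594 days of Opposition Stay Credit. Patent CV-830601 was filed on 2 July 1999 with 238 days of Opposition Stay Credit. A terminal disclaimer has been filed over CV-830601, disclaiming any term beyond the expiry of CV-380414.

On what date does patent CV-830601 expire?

2018-02-25

Natural term of CV-830601:
  Base: filing + 18 years → 2 July 2017.
  Opposition Stay Credit: +238 days → 25 February 2018.
Expiry of referenced patent CV-380414:
  Base: filing + 18 years → 22 April 2017.
  Opposition Stay Credit: +594 days → 7 December 2018.
Terminal disclaimer: CV-830601 expires on the earlier of 25 February 2018 and 7 December 2018.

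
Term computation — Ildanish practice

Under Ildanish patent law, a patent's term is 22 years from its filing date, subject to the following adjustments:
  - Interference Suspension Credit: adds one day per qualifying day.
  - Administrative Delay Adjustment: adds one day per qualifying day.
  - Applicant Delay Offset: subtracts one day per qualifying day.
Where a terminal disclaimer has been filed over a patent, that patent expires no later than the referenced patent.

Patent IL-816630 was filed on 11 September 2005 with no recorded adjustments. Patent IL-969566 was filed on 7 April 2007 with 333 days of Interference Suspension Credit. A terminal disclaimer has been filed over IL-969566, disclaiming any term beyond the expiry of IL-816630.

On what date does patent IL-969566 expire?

Natural term of IL-969566:
  Base: filing + 22 years → 7 April 2029.
  Interference Suspension Credit: +333 days → 6 March 2030.
Expiry of referenced patent IL-816630:
  Base: filing + 22 years → 11 September 2027.
Terminal disclaimer: IL-969566 expires on the earlier of 6 March 2030 and 11 September 2027.

September 11, 2027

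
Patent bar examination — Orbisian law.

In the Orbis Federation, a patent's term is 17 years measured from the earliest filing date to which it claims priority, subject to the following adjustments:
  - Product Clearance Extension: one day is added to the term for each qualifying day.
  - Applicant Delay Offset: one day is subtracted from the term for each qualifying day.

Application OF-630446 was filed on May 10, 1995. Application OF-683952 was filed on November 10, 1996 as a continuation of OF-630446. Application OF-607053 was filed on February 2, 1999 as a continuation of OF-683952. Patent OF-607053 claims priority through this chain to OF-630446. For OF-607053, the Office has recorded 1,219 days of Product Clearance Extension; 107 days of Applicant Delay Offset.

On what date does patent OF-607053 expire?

2015-05-27

Earliest priority filing: 10 May 1995.
Base term: 10 May 1995 + 17 years → 10 May 2012.
Product Clearance Extension: +1219 days → 11 September 2015.
Applicant Delay Offset: −107 days → 27 May 2015.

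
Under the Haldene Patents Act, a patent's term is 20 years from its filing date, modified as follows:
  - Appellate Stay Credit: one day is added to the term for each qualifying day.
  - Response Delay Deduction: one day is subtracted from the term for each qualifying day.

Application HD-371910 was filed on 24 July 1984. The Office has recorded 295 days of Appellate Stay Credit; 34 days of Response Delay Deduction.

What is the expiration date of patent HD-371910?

April 11, 2005

Base term: filing date + 20 years → 24 July 2004.
Appellate Stay Credit: +295 days → 15 May 2005.
Response Delay Deduction: −34 days → 11 April 2005.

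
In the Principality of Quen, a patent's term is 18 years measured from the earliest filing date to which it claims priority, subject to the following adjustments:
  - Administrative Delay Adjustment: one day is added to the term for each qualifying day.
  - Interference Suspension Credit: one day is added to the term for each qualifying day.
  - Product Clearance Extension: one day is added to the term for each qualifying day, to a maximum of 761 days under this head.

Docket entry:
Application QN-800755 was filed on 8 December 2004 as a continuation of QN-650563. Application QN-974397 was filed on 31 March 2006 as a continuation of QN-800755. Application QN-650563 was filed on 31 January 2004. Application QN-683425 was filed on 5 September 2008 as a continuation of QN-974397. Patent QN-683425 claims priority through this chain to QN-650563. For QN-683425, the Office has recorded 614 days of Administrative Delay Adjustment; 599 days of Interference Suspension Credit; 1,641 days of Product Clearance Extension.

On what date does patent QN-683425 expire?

2027-06-28

Earliest priority filing: 31 January 2004.
Base term: 31 January 2004 + 18 years → 31 January 2022.
Administrative Delay Adjustment: +614 days → 7 October 2023.
Interference Suspension Credit: +599 days → 28 May 2025.
Product Clearance Extension: 1641 days claimed exceeds the 761-day cap, so +761 days → 28 June 2027.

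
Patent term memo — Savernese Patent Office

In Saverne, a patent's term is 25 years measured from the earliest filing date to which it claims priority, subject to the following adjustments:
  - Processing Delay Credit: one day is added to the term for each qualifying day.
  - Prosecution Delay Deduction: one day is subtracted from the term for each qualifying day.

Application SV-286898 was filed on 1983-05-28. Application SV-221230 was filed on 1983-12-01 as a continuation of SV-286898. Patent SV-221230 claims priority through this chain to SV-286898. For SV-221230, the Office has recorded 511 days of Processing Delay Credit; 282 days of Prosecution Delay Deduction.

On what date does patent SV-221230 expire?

January 12, 2009

Earliest priority filing: 28 May 1983.
Base term: 28 May 1983 + 25 years → 28 May 2008.
Processing Delay Credit: +511 days → 21 October 2009.
Prosecution Delay Deduction: −282 days → 12 January 2009.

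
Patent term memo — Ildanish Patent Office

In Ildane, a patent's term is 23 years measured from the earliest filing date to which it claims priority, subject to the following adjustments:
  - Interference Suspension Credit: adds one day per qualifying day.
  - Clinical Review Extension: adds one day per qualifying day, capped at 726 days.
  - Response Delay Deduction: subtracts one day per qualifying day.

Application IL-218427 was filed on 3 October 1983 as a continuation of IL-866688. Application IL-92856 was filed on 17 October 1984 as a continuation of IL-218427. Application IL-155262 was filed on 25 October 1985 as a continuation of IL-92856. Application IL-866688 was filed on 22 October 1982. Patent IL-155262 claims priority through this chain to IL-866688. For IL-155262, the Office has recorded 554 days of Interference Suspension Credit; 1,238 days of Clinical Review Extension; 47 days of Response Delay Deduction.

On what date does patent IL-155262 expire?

Earliest priority filing: 22 October 1982.
Base term: 22 October 1982 + 23 years → 22 October 2005.
Interference Suspension Credit: +554 days → 29 April 2007.
Clinical Review Extension: 1238 days claimed exceeds the 726-day cap, so +726 days → 24 April 2009.
Response Delay Deduction: −47 days → 8 March 2009.

March 8, 2009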